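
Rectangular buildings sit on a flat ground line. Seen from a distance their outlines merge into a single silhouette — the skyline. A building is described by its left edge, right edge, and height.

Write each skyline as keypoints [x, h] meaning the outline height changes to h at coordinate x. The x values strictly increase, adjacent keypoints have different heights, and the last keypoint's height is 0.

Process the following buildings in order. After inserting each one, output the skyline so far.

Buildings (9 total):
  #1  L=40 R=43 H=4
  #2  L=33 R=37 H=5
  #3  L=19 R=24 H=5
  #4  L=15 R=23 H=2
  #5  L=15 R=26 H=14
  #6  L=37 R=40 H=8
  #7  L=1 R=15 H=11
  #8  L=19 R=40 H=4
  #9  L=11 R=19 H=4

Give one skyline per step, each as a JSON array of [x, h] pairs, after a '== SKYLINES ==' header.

== SKYLINES ==
[[40,4],[43,0]]
[[33,5],[37,0],[40,4],[43,0]]
[[19,5],[24,0],[33,5],[37,0],[40,4],[43,0]]
[[15,2],[19,5],[24,0],[33,5],[37,0],[40,4],[43,0]]
[[15,14],[26,0],[33,5],[37,0],[40,4],[43,0]]
[[15,14],[26,0],[33,5],[37,8],[40,4],[43,0]]
[[1,11],[15,14],[26,0],[33,5],[37,8],[40,4],[43,0]]
[[1,11],[15,14],[26,4],[33,5],[37,8],[40,4],[43,0]]
[[1,11],[15,14],[26,4],[33,5],[37,8],[40,4],[43,0]]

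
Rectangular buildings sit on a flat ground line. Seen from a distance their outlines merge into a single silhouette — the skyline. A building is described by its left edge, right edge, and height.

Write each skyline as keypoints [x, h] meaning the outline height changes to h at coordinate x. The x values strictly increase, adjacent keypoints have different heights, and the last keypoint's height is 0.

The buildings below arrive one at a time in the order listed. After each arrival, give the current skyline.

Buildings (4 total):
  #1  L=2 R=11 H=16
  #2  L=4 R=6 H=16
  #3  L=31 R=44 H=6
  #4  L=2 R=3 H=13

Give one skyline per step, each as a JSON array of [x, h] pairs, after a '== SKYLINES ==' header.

== SKYLINES ==
[[2,16],[11,0]]
[[2,16],[11,0]]
[[2,16],[11,0],[31,6],[44,0]]
[[2,16],[11,0],[31,6],[44,0]]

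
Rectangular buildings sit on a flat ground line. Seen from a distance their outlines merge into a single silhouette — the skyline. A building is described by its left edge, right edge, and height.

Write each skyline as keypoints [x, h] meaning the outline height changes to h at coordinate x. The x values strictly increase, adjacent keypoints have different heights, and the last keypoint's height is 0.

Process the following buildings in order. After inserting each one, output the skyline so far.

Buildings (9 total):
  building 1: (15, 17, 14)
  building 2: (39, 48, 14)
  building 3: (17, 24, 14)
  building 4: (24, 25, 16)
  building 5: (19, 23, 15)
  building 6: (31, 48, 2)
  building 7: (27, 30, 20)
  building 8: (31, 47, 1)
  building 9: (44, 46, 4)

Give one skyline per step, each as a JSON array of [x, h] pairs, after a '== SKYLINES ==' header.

== SKYLINES ==
[[15,14],[17,0]]
[[15,14],[17,0],[39,14],[48,0]]
[[15,14],[24,0],[39,14],[48,0]]
[[15,14],[24,16],[25,0],[39,14],[48,0]]
[[15,14],[19,15],[23,14],[24,16],[25,0],[39,14],[48,0]]
[[15,14],[19,15],[23,14],[24,16],[25,0],[31,2],[39,14],[48,0]]
[[15,14],[19,15],[23,14],[24,16],[25,0],[27,20],[30,0],[31,2],[39,14],[48,0]]
[[15,14],[19,15],[23,14],[24,16],[25,0],[27,20],[30,0],[31,2],[39,14],[48,0]]
[[15,14],[19,15],[23,14],[24,16],[25,0],[27,20],[30,0],[31,2],[39,14],[48,0]]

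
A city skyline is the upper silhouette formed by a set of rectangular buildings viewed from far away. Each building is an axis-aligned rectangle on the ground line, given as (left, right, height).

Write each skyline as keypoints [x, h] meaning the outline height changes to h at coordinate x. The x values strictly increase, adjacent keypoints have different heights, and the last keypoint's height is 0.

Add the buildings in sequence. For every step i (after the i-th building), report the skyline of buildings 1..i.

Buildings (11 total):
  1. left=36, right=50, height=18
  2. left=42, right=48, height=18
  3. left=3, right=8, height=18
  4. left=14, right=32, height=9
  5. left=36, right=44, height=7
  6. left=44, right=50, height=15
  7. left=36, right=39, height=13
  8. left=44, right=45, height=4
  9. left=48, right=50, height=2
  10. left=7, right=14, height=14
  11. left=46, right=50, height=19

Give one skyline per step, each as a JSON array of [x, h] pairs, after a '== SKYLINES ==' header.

== SKYLINES ==
[[36,18],[50,0]]
[[36,18],[50,0]]
[[3,18],[8,0],[36,18],[50,0]]
[[3,18],[8,0],[14,9],[32,0],[36,18],[50,0]]
[[3,18],[8,0],[14,9],[32,0],[36,18],[50,0]]
[[3,18],[8,0],[14,9],[32,0],[36,18],[50,0]]
[[3,18],[8,0],[14,9],[32,0],[36,18],[50,0]]
[[3,18],[8,0],[14,9],[32,0],[36,18],[50,0]]
[[3,18],[8,0],[14,9],[32,0],[36,18],[50,0]]
[[3,18],[8,14],[14,9],[32,0],[36,18],[50,0]]
[[3,18],[8,14],[14,9],[32,0],[36,18],[46,19],[50,0]]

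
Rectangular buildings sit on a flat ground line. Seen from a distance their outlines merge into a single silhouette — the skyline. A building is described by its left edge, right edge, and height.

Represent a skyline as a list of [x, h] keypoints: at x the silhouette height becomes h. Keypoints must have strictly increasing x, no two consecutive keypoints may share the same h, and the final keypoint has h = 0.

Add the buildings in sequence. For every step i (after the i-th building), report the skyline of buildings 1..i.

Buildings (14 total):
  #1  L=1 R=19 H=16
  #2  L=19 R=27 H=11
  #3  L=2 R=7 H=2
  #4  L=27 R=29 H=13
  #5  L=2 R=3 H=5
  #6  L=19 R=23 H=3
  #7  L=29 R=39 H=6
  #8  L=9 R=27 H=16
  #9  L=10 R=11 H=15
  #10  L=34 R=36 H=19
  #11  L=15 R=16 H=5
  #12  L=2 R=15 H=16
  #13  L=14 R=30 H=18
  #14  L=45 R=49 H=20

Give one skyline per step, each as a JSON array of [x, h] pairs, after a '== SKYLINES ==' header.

== SKYLINES ==
[[1,16],[19,0]]
[[1,16],[19,11],[27,0]]
[[1,16],[19,11],[27,0]]
[[1,16],[19,11],[27,13],[29,0]]
[[1,16],[19,11],[27,13],[29,0]]
[[1,16],[19,11],[27,13],[29,0]]
[[1,16],[19,11],[27,13],[29,6],[39,0]]
[[1,16],[27,13],[29,6],[39,0]]
[[1,16],[27,13],[29,6],[39,0]]
[[1,16],[27,13],[29,6],[34,19],[36,6],[39,0]]
[[1,16],[27,13],[29,6],[34,19],[36,6],[39,0]]
[[1,16],[27,13],[29,6],[34,19],[36,6],[39,0]]
[[1,16],[14,18],[30,6],[34,19],[36,6],[39,0]]
[[1,16],[14,18],[30,6],[34,19],[36,6],[39,0],[45,20],[49,0]]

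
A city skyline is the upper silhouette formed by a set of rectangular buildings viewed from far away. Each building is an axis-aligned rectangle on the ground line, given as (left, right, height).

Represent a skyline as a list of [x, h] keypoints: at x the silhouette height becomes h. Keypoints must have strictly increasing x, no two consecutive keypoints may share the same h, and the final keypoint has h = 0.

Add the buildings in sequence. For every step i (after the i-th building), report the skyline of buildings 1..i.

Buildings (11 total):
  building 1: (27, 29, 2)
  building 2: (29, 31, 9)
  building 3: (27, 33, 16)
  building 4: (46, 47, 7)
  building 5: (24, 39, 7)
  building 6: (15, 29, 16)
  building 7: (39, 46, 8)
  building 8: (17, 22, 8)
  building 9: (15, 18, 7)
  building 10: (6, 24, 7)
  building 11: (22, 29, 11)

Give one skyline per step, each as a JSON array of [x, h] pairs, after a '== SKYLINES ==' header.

== SKYLINES ==
[[27,2],[29,0]]
[[27,2],[29,9],[31,0]]
[[27,16],[33,0]]
[[27,16],[33,0],[46,7],[47,0]]
[[24,7],[27,16],[33,7],[39,0],[46,7],[47,0]]
[[15,16],[33,7],[39,0],[46,7],[47,0]]
[[15,16],[33,7],[39,8],[46,7],[47,0]]
[[15,16],[33,7],[39,8],[46,7],[47,0]]
[[15,16],[33,7],[39,8],[46,7],[47,0]]
[[6,7],[15,16],[33,7],[39,8],[46,7],[47,0]]
[[6,7],[15,16],[33,7],[39,8],[46,7],[47,0]]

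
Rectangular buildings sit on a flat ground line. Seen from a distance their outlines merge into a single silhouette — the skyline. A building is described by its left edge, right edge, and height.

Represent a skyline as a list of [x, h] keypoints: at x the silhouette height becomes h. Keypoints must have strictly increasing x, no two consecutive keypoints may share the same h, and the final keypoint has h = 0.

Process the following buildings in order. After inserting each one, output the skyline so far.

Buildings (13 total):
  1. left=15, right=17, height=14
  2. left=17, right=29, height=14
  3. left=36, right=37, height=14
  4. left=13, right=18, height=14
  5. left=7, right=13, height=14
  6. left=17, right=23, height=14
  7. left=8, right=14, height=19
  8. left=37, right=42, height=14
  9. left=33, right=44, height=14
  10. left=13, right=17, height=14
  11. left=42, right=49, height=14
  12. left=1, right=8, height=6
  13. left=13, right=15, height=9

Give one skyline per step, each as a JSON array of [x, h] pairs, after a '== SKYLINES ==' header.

== SKYLINES ==
[[15,14],[17,0]]
[[15,14],[29,0]]
[[15,14],[29,0],[36,14],[37,0]]
[[13,14],[29,0],[36,14],[37,0]]
[[7,14],[29,0],[36,14],[37,0]]
[[7,14],[29,0],[36,14],[37,0]]
[[7,14],[8,19],[14,14],[29,0],[36,14],[37,0]]
[[7,14],[8,19],[14,14],[29,0],[36,14],[42,0]]
[[7,14],[8,19],[14,14],[29,0],[33,14],[44,0]]
[[7,14],[8,19],[14,14],[29,0],[33,14],[44,0]]
[[7,14],[8,19],[14,14],[29,0],[33,14],[49,0]]
[[1,6],[7,14],[8,19],[14,14],[29,0],[33,14],[49,0]]
[[1,6],[7,14],[8,19],[14,14],[29,0],[33,14],[49,0]]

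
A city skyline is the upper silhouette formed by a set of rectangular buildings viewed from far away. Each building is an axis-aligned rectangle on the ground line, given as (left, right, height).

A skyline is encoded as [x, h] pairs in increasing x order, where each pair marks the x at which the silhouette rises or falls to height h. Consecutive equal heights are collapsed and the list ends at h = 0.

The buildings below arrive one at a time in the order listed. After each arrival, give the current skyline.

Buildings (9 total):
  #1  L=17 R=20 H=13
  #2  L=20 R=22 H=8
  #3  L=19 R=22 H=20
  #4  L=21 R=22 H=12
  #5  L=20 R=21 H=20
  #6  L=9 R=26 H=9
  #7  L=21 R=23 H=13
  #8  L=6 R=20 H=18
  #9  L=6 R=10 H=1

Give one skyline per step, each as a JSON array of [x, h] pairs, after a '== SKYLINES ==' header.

== SKYLINES ==
[[17,13],[20,0]]
[[17,13],[20,8],[22,0]]
[[17,13],[19,20],[22,0]]
[[17,13],[19,20],[22,0]]
[[17,13],[19,20],[22,0]]
[[9,9],[17,13],[19,20],[22,9],[26,0]]
[[9,9],[17,13],[19,20],[22,13],[23,9],[26,0]]
[[6,18],[19,20],[22,13],[23,9],[26,0]]
[[6,18],[19,20],[22,13],[23,9],[26,0]]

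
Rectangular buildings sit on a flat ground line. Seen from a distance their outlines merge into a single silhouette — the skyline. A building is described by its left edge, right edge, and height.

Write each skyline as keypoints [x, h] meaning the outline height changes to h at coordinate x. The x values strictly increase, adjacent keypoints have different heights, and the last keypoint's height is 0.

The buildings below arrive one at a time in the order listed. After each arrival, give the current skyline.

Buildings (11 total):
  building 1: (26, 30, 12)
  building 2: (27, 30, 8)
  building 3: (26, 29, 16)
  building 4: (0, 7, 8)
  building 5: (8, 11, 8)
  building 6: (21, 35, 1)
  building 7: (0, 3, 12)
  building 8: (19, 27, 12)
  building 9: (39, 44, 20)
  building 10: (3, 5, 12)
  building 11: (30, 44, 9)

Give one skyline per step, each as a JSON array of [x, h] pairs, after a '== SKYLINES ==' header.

== SKYLINES ==
[[26,12],[30,0]]
[[26,12],[30,0]]
[[26,16],[29,12],[30,0]]
[[0,8],[7,0],[26,16],[29,12],[30,0]]
[[0,8],[7,0],[8,8],[11,0],[26,16],[29,12],[30,0]]
[[0,8],[7,0],[8,8],[11,0],[21,1],[26,16],[29,12],[30,1],[35,0]]
[[0,12],[3,8],[7,0],[8,8],[11,0],[21,1],[26,16],[29,12],[30,1],[35,0]]
[[0,12],[3,8],[7,0],[8,8],[11,0],[19,12],[26,16],[29,12],[30,1],[35,0]]
[[0,12],[3,8],[7,0],[8,8],[11,0],[19,12],[26,16],[29,12],[30,1],[35,0],[39,20],[44,0]]
[[0,12],[5,8],[7,0],[8,8],[11,0],[19,12],[26,16],[29,12],[30,1],[35,0],[39,20],[44,0]]
[[0,12],[5,8],[7,0],[8,8],[11,0],[19,12],[26,16],[29,12],[30,9],[39,20],[44,0]]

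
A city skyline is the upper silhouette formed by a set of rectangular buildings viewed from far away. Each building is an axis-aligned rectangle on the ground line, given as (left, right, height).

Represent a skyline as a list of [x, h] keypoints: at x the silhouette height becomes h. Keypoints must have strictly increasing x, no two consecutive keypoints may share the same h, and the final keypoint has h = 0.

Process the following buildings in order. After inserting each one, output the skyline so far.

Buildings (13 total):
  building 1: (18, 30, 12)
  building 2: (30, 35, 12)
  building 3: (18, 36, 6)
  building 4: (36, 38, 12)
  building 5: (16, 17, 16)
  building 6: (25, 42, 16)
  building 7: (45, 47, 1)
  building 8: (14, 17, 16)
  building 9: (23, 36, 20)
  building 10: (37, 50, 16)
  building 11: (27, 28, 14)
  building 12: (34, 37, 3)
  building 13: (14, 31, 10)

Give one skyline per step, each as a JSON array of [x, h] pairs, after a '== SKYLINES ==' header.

== SKYLINES ==
[[18,12],[30,0]]
[[18,12],[35,0]]
[[18,12],[35,6],[36,0]]
[[18,12],[35,6],[36,12],[38,0]]
[[16,16],[17,0],[18,12],[35,6],[36,12],[38,0]]
[[16,16],[17,0],[18,12],[25,16],[42,0]]
[[16,16],[17,0],[18,12],[25,16],[42,0],[45,1],[47,0]]
[[14,16],[17,0],[18,12],[25,16],[42,0],[45,1],[47,0]]
[[14,16],[17,0],[18,12],[23,20],[36,16],[42,0],[45,1],[47,0]]
[[14,16],[17,0],[18,12],[23,20],[36,16],[50,0]]
[[14,16],[17,0],[18,12],[23,20],[36,16],[50,0]]
[[14,16],[17,0],[18,12],[23,20],[36,16],[50,0]]
[[14,16],[17,10],[18,12],[23,20],[36,16],[50,0]]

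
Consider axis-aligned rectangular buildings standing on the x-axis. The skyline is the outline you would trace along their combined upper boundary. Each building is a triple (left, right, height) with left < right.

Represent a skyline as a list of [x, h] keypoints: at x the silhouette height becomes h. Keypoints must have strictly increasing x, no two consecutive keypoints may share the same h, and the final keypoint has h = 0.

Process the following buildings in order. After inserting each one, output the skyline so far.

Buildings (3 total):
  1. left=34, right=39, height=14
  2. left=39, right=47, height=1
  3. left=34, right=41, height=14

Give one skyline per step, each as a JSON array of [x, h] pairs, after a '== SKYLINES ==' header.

== SKYLINES ==
[[34,14],[39,0]]
[[34,14],[39,1],[47,0]]
[[34,14],[41,1],[47,0]]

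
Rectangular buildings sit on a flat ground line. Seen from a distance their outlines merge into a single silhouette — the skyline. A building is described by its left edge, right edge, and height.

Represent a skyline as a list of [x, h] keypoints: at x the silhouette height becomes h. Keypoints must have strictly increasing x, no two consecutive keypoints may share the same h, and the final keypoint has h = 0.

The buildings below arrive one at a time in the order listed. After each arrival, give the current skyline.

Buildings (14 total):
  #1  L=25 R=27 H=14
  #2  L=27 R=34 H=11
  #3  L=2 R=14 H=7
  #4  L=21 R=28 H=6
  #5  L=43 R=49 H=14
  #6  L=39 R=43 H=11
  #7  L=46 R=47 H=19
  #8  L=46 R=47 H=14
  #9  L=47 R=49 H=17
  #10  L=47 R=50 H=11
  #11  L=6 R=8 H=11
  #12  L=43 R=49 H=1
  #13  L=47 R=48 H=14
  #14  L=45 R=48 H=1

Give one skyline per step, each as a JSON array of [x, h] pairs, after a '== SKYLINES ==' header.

== SKYLINES ==
[[25,14],[27,0]]
[[25,14],[27,11],[34,0]]
[[2,7],[14,0],[25,14],[27,11],[34,0]]
[[2,7],[14,0],[21,6],[25,14],[27,11],[34,0]]
[[2,7],[14,0],[21,6],[25,14],[27,11],[34,0],[43,14],[49,0]]
[[2,7],[14,0],[21,6],[25,14],[27,11],[34,0],[39,11],[43,14],[49,0]]
[[2,7],[14,0],[21,6],[25,14],[27,11],[34,0],[39,11],[43,14],[46,19],[47,14],[49,0]]
[[2,7],[14,0],[21,6],[25,14],[27,11],[34,0],[39,11],[43,14],[46,19],[47,14],[49,0]]
[[2,7],[14,0],[21,6],[25,14],[27,11],[34,0],[39,11],[43,14],[46,19],[47,17],[49,0]]
[[2,7],[14,0],[21,6],[25,14],[27,11],[34,0],[39,11],[43,14],[46,19],[47,17],[49,11],[50,0]]
[[2,7],[6,11],[8,7],[14,0],[21,6],[25,14],[27,11],[34,0],[39,11],[43,14],[46,19],[47,17],[49,11],[50,0]]
[[2,7],[6,11],[8,7],[14,0],[21,6],[25,14],[27,11],[34,0],[39,11],[43,14],[46,19],[47,17],[49,11],[50,0]]
[[2,7],[6,11],[8,7],[14,0],[21,6],[25,14],[27,11],[34,0],[39,11],[43,14],[46,19],[47,17],[49,11],[50,0]]
[[2,7],[6,11],[8,7],[14,0],[21,6],[25,14],[27,11],[34,0],[39,11],[43,14],[46,19],[47,17],[49,11],[50,0]]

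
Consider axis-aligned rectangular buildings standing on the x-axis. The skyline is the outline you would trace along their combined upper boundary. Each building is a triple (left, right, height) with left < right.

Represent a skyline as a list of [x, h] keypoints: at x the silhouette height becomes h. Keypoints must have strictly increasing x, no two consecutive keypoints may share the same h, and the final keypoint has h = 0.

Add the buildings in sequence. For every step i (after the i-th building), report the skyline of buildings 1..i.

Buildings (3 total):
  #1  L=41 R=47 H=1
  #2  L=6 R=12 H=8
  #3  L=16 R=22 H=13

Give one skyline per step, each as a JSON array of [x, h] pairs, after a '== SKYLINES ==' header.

== SKYLINES ==
[[41,1],[47,0]]
[[6,8],[12,0],[41,1],[47,0]]
[[6,8],[12,0],[16,13],[22,0],[41,1],[47,0]]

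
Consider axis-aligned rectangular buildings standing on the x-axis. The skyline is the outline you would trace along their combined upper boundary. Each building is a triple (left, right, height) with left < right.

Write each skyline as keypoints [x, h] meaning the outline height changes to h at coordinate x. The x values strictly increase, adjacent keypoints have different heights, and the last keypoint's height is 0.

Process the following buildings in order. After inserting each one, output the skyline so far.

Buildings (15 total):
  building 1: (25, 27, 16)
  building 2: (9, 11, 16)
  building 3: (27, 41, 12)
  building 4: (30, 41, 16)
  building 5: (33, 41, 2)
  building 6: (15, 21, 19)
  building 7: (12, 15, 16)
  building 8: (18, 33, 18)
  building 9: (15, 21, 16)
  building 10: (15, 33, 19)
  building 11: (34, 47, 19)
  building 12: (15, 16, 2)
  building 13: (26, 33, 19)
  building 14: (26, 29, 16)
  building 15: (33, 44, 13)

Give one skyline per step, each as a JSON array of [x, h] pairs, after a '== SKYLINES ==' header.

== SKYLINES ==
[[25,16],[27,0]]
[[9,16],[11,0],[25,16],[27,0]]
[[9,16],[11,0],[25,16],[27,12],[41,0]]
[[9,16],[11,0],[25,16],[27,12],[30,16],[41,0]]
[[9,16],[11,0],[25,16],[27,12],[30,16],[41,0]]
[[9,16],[11,0],[15,19],[21,0],[25,16],[27,12],[30,16],[41,0]]
[[9,16],[11,0],[12,16],[15,19],[21,0],[25,16],[27,12],[30,16],[41,0]]
[[9,16],[11,0],[12,16],[15,19],[21,18],[33,16],[41,0]]
[[9,16],[11,0],[12,16],[15,19],[21,18],[33,16],[41,0]]
[[9,16],[11,0],[12,16],[15,19],[33,16],[41,0]]
[[9,16],[11,0],[12,16],[15,19],[33,16],[34,19],[47,0]]
[[9,16],[11,0],[12,16],[15,19],[33,16],[34,19],[47,0]]
[[9,16],[11,0],[12,16],[15,19],[33,16],[34,19],[47,0]]
[[9,16],[11,0],[12,16],[15,19],[33,16],[34,19],[47,0]]
[[9,16],[11,0],[12,16],[15,19],[33,16],[34,19],[47,0]]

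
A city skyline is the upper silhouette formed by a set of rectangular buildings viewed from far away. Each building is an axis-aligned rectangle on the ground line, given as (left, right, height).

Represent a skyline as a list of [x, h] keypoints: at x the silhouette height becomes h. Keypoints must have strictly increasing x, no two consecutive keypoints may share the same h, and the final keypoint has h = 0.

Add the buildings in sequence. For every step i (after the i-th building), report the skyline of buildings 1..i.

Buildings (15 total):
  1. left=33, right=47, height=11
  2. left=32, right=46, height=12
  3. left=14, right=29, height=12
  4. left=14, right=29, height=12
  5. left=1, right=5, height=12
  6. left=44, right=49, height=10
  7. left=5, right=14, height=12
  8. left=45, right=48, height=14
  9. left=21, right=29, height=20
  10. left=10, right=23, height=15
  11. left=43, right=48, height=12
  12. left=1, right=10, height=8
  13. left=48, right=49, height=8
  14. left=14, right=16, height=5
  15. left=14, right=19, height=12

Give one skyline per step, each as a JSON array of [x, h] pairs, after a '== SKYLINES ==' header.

== SKYLINES ==
[[33,11],[47,0]]
[[32,12],[46,11],[47,0]]
[[14,12],[29,0],[32,12],[46,11],[47,0]]
[[14,12],[29,0],[32,12],[46,11],[47,0]]
[[1,12],[5,0],[14,12],[29,0],[32,12],[46,11],[47,0]]
[[1,12],[5,0],[14,12],[29,0],[32,12],[46,11],[47,10],[49,0]]
[[1,12],[29,0],[32,12],[46,11],[47,10],[49,0]]
[[1,12],[29,0],[32,12],[45,14],[48,10],[49,0]]
[[1,12],[21,20],[29,0],[32,12],[45,14],[48,10],[49,0]]
[[1,12],[10,15],[21,20],[29,0],[32,12],[45,14],[48,10],[49,0]]
[[1,12],[10,15],[21,20],[29,0],[32,12],[45,14],[48,10],[49,0]]
[[1,12],[10,15],[21,20],[29,0],[32,12],[45,14],[48,10],[49,0]]
[[1,12],[10,15],[21,20],[29,0],[32,12],[45,14],[48,10],[49,0]]
[[1,12],[10,15],[21,20],[29,0],[32,12],[45,14],[48,10],[49,0]]
[[1,12],[10,15],[21,20],[29,0],[32,12],[45,14],[48,10],[49,0]]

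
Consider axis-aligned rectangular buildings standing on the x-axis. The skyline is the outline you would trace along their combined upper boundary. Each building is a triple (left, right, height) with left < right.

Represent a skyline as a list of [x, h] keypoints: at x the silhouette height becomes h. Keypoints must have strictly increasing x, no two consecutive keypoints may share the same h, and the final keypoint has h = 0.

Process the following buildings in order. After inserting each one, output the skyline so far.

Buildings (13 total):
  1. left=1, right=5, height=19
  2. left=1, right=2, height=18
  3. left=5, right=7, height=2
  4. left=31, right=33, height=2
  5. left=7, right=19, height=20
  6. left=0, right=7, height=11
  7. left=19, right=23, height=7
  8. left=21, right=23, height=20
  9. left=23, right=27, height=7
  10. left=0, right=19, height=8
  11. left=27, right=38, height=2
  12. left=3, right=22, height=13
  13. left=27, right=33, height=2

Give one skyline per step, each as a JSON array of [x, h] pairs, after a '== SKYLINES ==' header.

== SKYLINES ==
[[1,19],[5,0]]
[[1,19],[5,0]]
[[1,19],[5,2],[7,0]]
[[1,19],[5,2],[7,0],[31,2],[33,0]]
[[1,19],[5,2],[7,20],[19,0],[31,2],[33,0]]
[[0,11],[1,19],[5,11],[7,20],[19,0],[31,2],[33,0]]
[[0,11],[1,19],[5,11],[7,20],[19,7],[23,0],[31,2],[33,0]]
[[0,11],[1,19],[5,11],[7,20],[19,7],[21,20],[23,0],[31,2],[33,0]]
[[0,11],[1,19],[5,11],[7,20],[19,7],[21,20],[23,7],[27,0],[31,2],[33,0]]
[[0,11],[1,19],[5,11],[7,20],[19,7],[21,20],[23,7],[27,0],[31,2],[33,0]]
[[0,11],[1,19],[5,11],[7,20],[19,7],[21,20],[23,7],[27,2],[38,0]]
[[0,11],[1,19],[5,13],[7,20],[19,13],[21,20],[23,7],[27,2],[38,0]]
[[0,11],[1,19],[5,13],[7,20],[19,13],[21,20],[23,7],[27,2],[38,0]]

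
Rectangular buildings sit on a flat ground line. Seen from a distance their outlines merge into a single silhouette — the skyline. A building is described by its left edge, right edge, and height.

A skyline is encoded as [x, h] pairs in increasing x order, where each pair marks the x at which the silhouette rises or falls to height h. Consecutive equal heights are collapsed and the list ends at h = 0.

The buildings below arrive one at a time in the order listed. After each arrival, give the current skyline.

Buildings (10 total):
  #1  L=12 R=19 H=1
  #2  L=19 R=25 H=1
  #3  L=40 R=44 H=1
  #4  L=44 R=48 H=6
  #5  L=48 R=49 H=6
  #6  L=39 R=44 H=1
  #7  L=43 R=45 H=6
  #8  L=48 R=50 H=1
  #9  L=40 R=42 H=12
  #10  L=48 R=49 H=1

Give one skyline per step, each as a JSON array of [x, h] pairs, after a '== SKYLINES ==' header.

== SKYLINES ==
[[12,1],[19,0]]
[[12,1],[25,0]]
[[12,1],[25,0],[40,1],[44,0]]
[[12,1],[25,0],[40,1],[44,6],[48,0]]
[[12,1],[25,0],[40,1],[44,6],[49,0]]
[[12,1],[25,0],[39,1],[44,6],[49,0]]
[[12,1],[25,0],[39,1],[43,6],[49,0]]
[[12,1],[25,0],[39,1],[43,6],[49,1],[50,0]]
[[12,1],[25,0],[39,1],[40,12],[42,1],[43,6],[49,1],[50,0]]
[[12,1],[25,0],[39,1],[40,12],[42,1],[43,6],[49,1],[50,0]]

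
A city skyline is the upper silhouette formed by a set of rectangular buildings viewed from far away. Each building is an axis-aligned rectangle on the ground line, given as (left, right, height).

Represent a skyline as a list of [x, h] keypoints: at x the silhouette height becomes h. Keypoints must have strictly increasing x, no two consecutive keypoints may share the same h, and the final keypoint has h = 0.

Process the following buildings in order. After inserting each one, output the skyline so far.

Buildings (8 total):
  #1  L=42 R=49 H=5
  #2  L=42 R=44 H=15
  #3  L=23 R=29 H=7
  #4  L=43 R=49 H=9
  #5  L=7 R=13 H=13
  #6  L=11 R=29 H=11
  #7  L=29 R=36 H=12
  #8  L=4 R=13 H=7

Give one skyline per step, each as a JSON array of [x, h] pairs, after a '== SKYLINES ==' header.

== SKYLINES ==
[[42,5],[49,0]]
[[42,15],[44,5],[49,0]]
[[23,7],[29,0],[42,15],[44,5],[49,0]]
[[23,7],[29,0],[42,15],[44,9],[49,0]]
[[7,13],[13,0],[23,7],[29,0],[42,15],[44,9],[49,0]]
[[7,13],[13,11],[29,0],[42,15],[44,9],[49,0]]
[[7,13],[13,11],[29,12],[36,0],[42,15],[44,9],[49,0]]
[[4,7],[7,13],[13,11],[29,12],[36,0],[42,15],[44,9],[49,0]]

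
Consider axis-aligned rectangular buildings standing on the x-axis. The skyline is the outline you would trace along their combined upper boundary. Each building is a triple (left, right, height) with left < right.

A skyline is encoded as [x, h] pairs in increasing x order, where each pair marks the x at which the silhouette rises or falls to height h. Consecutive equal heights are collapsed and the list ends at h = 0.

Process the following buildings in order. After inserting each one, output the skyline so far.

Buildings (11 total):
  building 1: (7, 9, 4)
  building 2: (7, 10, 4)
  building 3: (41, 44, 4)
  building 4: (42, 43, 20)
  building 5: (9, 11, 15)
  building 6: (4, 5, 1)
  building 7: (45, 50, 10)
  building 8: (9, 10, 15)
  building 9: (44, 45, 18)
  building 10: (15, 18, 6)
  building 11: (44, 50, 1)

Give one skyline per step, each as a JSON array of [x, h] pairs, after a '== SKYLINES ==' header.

== SKYLINES ==
[[7,4],[9,0]]
[[7,4],[10,0]]
[[7,4],[10,0],[41,4],[44,0]]
[[7,4],[10,0],[41,4],[42,20],[43,4],[44,0]]
[[7,4],[9,15],[11,0],[41,4],[42,20],[43,4],[44,0]]
[[4,1],[5,0],[7,4],[9,15],[11,0],[41,4],[42,20],[43,4],[44,0]]
[[4,1],[5,0],[7,4],[9,15],[11,0],[41,4],[42,20],[43,4],[44,0],[45,10],[50,0]]
[[4,1],[5,0],[7,4],[9,15],[11,0],[41,4],[42,20],[43,4],[44,0],[45,10],[50,0]]
[[4,1],[5,0],[7,4],[9,15],[11,0],[41,4],[42,20],[43,4],[44,18],[45,10],[50,0]]
[[4,1],[5,0],[7,4],[9,15],[11,0],[15,6],[18,0],[41,4],[42,20],[43,4],[44,18],[45,10],[50,0]]
[[4,1],[5,0],[7,4],[9,15],[11,0],[15,6],[18,0],[41,4],[42,20],[43,4],[44,18],[45,10],[50,0]]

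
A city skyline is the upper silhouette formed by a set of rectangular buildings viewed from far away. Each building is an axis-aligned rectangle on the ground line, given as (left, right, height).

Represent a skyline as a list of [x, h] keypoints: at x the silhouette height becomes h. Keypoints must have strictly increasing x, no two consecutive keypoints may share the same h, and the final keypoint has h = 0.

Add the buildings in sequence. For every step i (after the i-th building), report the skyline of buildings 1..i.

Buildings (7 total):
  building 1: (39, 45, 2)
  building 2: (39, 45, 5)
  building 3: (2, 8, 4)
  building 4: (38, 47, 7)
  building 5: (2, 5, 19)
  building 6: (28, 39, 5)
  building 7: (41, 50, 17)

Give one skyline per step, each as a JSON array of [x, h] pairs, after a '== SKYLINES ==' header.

== SKYLINES ==
[[39,2],[45,0]]
[[39,5],[45,0]]
[[2,4],[8,0],[39,5],[45,0]]
[[2,4],[8,0],[38,7],[47,0]]
[[2,19],[5,4],[8,0],[38,7],[47,0]]
[[2,19],[5,4],[8,0],[28,5],[38,7],[47,0]]
[[2,19],[5,4],[8,0],[28,5],[38,7],[41,17],[50,0]]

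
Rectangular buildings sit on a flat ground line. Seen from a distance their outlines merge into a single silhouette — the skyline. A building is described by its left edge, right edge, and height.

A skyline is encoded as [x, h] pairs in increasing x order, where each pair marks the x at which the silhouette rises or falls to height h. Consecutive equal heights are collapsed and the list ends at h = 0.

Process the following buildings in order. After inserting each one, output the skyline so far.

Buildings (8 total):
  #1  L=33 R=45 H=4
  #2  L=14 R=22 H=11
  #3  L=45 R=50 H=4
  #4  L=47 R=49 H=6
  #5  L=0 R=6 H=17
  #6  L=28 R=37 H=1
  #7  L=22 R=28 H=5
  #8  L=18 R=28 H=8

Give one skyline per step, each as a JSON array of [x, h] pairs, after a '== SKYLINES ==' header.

== SKYLINES ==
[[33,4],[45,0]]
[[14,11],[22,0],[33,4],[45,0]]
[[14,11],[22,0],[33,4],[50,0]]
[[14,11],[22,0],[33,4],[47,6],[49,4],[50,0]]
[[0,17],[6,0],[14,11],[22,0],[33,4],[47,6],[49,4],[50,0]]
[[0,17],[6,0],[14,11],[22,0],[28,1],[33,4],[47,6],[49,4],[50,0]]
[[0,17],[6,0],[14,11],[22,5],[28,1],[33,4],[47,6],[49,4],[50,0]]
[[0,17],[6,0],[14,11],[22,8],[28,1],[33,4],[47,6],[49,4],[50,0]]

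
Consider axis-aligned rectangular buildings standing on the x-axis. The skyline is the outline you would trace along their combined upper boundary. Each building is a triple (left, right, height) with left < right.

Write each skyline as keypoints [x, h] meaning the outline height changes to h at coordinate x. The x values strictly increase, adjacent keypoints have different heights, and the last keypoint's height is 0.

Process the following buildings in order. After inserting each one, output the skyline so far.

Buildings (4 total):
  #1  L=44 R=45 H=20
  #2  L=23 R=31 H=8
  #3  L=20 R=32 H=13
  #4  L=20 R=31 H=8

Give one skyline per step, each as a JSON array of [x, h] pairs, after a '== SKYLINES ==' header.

== SKYLINES ==
[[44,20],[45,0]]
[[23,8],[31,0],[44,20],[45,0]]
[[20,13],[32,0],[44,20],[45,0]]
[[20,13],[32,0],[44,20],[45,0]]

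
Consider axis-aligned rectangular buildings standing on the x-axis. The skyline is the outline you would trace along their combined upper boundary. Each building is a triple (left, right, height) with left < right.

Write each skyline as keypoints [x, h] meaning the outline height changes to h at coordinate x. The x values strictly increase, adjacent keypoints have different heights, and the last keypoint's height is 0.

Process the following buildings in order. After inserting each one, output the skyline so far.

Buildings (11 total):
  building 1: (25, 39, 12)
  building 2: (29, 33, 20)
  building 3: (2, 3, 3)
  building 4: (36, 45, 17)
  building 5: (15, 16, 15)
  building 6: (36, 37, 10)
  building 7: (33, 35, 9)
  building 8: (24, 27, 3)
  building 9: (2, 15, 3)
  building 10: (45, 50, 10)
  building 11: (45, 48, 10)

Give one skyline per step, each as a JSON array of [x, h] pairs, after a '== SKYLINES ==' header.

== SKYLINES ==
[[25,12],[39,0]]
[[25,12],[29,20],[33,12],[39,0]]
[[2,3],[3,0],[25,12],[29,20],[33,12],[39,0]]
[[2,3],[3,0],[25,12],[29,20],[33,12],[36,17],[45,0]]
[[2,3],[3,0],[15,15],[16,0],[25,12],[29,20],[33,12],[36,17],[45,0]]
[[2,3],[3,0],[15,15],[16,0],[25,12],[29,20],[33,12],[36,17],[45,0]]
[[2,3],[3,0],[15,15],[16,0],[25,12],[29,20],[33,12],[36,17],[45,0]]
[[2,3],[3,0],[15,15],[16,0],[24,3],[25,12],[29,20],[33,12],[36,17],[45,0]]
[[2,3],[15,15],[16,0],[24,3],[25,12],[29,20],[33,12],[36,17],[45,0]]
[[2,3],[15,15],[16,0],[24,3],[25,12],[29,20],[33,12],[36,17],[45,10],[50,0]]
[[2,3],[15,15],[16,0],[24,3],[25,12],[29,20],[33,12],[36,17],[45,10],[50,0]]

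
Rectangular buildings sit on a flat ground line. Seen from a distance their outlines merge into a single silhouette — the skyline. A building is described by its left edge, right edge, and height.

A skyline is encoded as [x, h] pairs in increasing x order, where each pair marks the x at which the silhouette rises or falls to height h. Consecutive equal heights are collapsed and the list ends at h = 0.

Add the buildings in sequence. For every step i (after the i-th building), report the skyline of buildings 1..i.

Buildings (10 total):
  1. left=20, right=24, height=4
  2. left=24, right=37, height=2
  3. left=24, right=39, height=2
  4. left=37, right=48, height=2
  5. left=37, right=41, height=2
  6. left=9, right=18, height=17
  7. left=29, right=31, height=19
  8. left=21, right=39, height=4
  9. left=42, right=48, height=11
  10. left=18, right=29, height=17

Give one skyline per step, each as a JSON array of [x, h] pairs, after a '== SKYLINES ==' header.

== SKYLINES ==
[[20,4],[24,0]]
[[20,4],[24,2],[37,0]]
[[20,4],[24,2],[39,0]]
[[20,4],[24,2],[48,0]]
[[20,4],[24,2],[48,0]]
[[9,17],[18,0],[20,4],[24,2],[48,0]]
[[9,17],[18,0],[20,4],[24,2],[29,19],[31,2],[48,0]]
[[9,17],[18,0],[20,4],[29,19],[31,4],[39,2],[48,0]]
[[9,17],[18,0],[20,4],[29,19],[31,4],[39,2],[42,11],[48,0]]
[[9,17],[29,19],[31,4],[39,2],[42,11],[48,0]]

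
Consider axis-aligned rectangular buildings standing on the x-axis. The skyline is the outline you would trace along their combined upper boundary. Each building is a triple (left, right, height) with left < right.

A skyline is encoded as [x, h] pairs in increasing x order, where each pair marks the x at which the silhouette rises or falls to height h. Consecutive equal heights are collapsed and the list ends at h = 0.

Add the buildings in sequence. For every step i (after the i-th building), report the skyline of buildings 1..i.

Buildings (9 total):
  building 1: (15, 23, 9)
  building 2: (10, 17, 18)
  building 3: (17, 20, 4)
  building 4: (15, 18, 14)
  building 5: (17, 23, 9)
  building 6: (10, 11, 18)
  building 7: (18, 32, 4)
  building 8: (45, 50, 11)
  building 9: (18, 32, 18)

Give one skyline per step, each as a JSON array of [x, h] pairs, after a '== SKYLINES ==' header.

== SKYLINES ==
[[15,9],[23,0]]
[[10,18],[17,9],[23,0]]
[[10,18],[17,9],[23,0]]
[[10,18],[17,14],[18,9],[23,0]]
[[10,18],[17,14],[18,9],[23,0]]
[[10,18],[17,14],[18,9],[23,0]]
[[10,18],[17,14],[18,9],[23,4],[32,0]]
[[10,18],[17,14],[18,9],[23,4],[32,0],[45,11],[50,0]]
[[10,18],[17,14],[18,18],[32,0],[45,11],[50,0]]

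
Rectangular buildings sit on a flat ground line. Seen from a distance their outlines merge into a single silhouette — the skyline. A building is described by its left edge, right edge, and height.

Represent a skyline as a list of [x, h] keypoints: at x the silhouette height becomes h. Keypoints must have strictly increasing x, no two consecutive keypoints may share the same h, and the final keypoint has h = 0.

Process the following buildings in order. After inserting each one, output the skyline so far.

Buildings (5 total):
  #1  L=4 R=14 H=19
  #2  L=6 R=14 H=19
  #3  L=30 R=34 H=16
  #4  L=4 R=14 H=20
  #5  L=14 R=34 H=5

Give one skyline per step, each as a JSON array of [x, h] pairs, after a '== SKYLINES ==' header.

== SKYLINES ==
[[4,19],[14,0]]
[[4,19],[14,0]]
[[4,19],[14,0],[30,16],[34,0]]
[[4,20],[14,0],[30,16],[34,0]]
[[4,20],[14,5],[30,16],[34,0]]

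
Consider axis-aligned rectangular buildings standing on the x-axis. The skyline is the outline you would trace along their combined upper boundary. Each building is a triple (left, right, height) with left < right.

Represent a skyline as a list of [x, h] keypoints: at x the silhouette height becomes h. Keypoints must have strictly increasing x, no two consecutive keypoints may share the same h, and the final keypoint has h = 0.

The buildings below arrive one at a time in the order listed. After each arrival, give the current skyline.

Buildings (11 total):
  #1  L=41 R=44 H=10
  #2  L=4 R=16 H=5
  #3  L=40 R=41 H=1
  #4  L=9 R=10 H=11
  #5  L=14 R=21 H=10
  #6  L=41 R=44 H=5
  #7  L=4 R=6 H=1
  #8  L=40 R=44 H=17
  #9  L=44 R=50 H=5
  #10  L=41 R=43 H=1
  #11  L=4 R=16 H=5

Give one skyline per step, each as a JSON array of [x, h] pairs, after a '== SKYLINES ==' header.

== SKYLINES ==
[[41,10],[44,0]]
[[4,5],[16,0],[41,10],[44,0]]
[[4,5],[16,0],[40,1],[41,10],[44,0]]
[[4,5],[9,11],[10,5],[16,0],[40,1],[41,10],[44,0]]
[[4,5],[9,11],[10,5],[14,10],[21,0],[40,1],[41,10],[44,0]]
[[4,5],[9,11],[10,5],[14,10],[21,0],[40,1],[41,10],[44,0]]
[[4,5],[9,11],[10,5],[14,10],[21,0],[40,1],[41,10],[44,0]]
[[4,5],[9,11],[10,5],[14,10],[21,0],[40,17],[44,0]]
[[4,5],[9,11],[10,5],[14,10],[21,0],[40,17],[44,5],[50,0]]
[[4,5],[9,11],[10,5],[14,10],[21,0],[40,17],[44,5],[50,0]]
[[4,5],[9,11],[10,5],[14,10],[21,0],[40,17],[44,5],[50,0]]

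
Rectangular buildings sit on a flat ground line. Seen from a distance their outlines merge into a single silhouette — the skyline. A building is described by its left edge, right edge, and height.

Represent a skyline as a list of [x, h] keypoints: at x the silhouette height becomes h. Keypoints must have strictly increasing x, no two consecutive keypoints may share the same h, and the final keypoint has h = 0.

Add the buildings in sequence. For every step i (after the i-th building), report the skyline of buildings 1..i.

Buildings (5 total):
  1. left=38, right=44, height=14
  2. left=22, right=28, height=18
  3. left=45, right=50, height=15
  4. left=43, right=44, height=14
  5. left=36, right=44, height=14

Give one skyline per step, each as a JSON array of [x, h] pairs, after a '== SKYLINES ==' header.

== SKYLINES ==
[[38,14],[44,0]]
[[22,18],[28,0],[38,14],[44,0]]
[[22,18],[28,0],[38,14],[44,0],[45,15],[50,0]]
[[22,18],[28,0],[38,14],[44,0],[45,15],[50,0]]
[[22,18],[28,0],[36,14],[44,0],[45,15],[50,0]]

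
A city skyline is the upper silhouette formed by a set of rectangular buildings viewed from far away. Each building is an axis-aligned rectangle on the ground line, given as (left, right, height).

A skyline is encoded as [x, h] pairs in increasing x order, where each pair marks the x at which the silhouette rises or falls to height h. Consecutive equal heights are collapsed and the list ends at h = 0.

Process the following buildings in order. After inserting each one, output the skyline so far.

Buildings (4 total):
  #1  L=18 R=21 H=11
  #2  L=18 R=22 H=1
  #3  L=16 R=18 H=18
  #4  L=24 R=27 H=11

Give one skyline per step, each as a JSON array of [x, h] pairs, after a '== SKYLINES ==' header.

== SKYLINES ==
[[18,11],[21,0]]
[[18,11],[21,1],[22,0]]
[[16,18],[18,11],[21,1],[22,0]]
[[16,18],[18,11],[21,1],[22,0],[24,11],[27,0]]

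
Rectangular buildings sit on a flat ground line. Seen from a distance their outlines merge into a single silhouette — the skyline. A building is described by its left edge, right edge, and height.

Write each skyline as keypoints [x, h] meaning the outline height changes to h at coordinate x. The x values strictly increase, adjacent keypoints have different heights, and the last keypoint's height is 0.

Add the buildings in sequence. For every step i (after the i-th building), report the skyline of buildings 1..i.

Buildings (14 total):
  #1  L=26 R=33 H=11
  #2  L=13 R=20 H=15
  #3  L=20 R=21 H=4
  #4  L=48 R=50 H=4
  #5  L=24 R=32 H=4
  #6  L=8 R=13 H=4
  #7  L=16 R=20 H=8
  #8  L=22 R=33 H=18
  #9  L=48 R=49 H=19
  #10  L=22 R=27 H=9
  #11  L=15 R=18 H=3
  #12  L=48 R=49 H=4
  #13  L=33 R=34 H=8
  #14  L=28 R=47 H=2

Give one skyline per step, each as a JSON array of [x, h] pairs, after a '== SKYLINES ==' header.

== SKYLINES ==
[[26,11],[33,0]]
[[13,15],[20,0],[26,11],[33,0]]
[[13,15],[20,4],[21,0],[26,11],[33,0]]
[[13,15],[20,4],[21,0],[26,11],[33,0],[48,4],[50,0]]
[[13,15],[20,4],[21,0],[24,4],[26,11],[33,0],[48,4],[50,0]]
[[8,4],[13,15],[20,4],[21,0],[24,4],[26,11],[33,0],[48,4],[50,0]]
[[8,4],[13,15],[20,4],[21,0],[24,4],[26,11],[33,0],[48,4],[50,0]]
[[8,4],[13,15],[20,4],[21,0],[22,18],[33,0],[48,4],[50,0]]
[[8,4],[13,15],[20,4],[21,0],[22,18],[33,0],[48,19],[49,4],[50,0]]
[[8,4],[13,15],[20,4],[21,0],[22,18],[33,0],[48,19],[49,4],[50,0]]
[[8,4],[13,15],[20,4],[21,0],[22,18],[33,0],[48,19],[49,4],[50,0]]
[[8,4],[13,15],[20,4],[21,0],[22,18],[33,0],[48,19],[49,4],[50,0]]
[[8,4],[13,15],[20,4],[21,0],[22,18],[33,8],[34,0],[48,19],[49,4],[50,0]]
[[8,4],[13,15],[20,4],[21,0],[22,18],[33,8],[34,2],[47,0],[48,19],[49,4],[50,0]]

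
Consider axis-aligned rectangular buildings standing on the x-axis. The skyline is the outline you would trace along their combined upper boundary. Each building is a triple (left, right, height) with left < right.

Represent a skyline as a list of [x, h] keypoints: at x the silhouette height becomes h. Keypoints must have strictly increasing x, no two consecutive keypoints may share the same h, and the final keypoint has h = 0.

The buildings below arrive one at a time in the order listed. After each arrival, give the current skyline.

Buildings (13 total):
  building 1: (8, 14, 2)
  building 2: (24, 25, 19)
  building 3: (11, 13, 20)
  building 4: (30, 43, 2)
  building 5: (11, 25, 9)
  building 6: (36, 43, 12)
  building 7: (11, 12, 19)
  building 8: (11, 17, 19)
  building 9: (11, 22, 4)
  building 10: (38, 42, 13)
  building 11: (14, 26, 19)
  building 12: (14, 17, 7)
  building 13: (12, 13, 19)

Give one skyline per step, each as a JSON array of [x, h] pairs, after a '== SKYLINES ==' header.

== SKYLINES ==
[[8,2],[14,0]]
[[8,2],[14,0],[24,19],[25,0]]
[[8,2],[11,20],[13,2],[14,0],[24,19],[25,0]]
[[8,2],[11,20],[13,2],[14,0],[24,19],[25,0],[30,2],[43,0]]
[[8,2],[11,20],[13,9],[24,19],[25,0],[30,2],[43,0]]
[[8,2],[11,20],[13,9],[24,19],[25,0],[30,2],[36,12],[43,0]]
[[8,2],[11,20],[13,9],[24,19],[25,0],[30,2],[36,12],[43,0]]
[[8,2],[11,20],[13,19],[17,9],[24,19],[25,0],[30,2],[36,12],[43,0]]
[[8,2],[11,20],[13,19],[17,9],[24,19],[25,0],[30,2],[36,12],[43,0]]
[[8,2],[11,20],[13,19],[17,9],[24,19],[25,0],[30,2],[36,12],[38,13],[42,12],[43,0]]
[[8,2],[11,20],[13,19],[26,0],[30,2],[36,12],[38,13],[42,12],[43,0]]
[[8,2],[11,20],[13,19],[26,0],[30,2],[36,12],[38,13],[42,12],[43,0]]
[[8,2],[11,20],[13,19],[26,0],[30,2],[36,12],[38,13],[42,12],[43,0]]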